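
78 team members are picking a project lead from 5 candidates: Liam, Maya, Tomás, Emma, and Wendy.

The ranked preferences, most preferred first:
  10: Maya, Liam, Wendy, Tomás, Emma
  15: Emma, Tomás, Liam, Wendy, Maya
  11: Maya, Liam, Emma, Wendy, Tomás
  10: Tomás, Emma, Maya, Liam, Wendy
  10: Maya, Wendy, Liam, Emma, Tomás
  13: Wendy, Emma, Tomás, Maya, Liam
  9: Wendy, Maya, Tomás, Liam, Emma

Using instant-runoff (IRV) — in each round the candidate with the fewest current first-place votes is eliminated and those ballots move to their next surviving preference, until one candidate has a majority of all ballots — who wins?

Maya

Round 1: Liam 0, Maya 31, Tomás 10, Emma 15, Wendy 22. Liam eliminated.
Round 2: Maya 31, Tomás 10, Emma 15, Wendy 22. Tomás eliminated.
Round 3: Maya 31, Emma 25, Wendy 22. Wendy eliminated.
Round 4: Maya 40, Emma 38. Maya has a majority (≥40).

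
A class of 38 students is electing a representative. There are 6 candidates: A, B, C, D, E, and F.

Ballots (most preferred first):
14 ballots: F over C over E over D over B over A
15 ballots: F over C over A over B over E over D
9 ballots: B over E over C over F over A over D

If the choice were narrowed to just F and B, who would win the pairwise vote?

F is ranked above B on 29 ballots; B above F on 9.

F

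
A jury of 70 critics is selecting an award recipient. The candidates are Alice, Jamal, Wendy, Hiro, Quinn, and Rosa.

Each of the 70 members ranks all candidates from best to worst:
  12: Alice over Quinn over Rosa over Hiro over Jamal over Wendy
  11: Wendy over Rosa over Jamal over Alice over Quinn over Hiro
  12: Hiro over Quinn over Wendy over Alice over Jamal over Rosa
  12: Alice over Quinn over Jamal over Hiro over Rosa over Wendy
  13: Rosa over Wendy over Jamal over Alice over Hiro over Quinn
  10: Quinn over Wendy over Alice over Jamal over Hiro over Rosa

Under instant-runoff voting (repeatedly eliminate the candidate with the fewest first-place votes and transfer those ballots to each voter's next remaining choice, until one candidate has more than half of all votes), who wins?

Round 1: Alice 24, Jamal 0, Wendy 11, Hiro 12, Quinn 10, Rosa 13. Jamal eliminated.
Round 2: Alice 24, Wendy 11, Hiro 12, Quinn 10, Rosa 13. Quinn eliminated.
Round 3: Alice 24, Wendy 21, Hiro 12, Rosa 13. Hiro eliminated.
Round 4: Alice 24, Wendy 33, Rosa 13. Rosa eliminated.
Round 5: Alice 24, Wendy 46. Wendy has a majority (≥36).

Wendy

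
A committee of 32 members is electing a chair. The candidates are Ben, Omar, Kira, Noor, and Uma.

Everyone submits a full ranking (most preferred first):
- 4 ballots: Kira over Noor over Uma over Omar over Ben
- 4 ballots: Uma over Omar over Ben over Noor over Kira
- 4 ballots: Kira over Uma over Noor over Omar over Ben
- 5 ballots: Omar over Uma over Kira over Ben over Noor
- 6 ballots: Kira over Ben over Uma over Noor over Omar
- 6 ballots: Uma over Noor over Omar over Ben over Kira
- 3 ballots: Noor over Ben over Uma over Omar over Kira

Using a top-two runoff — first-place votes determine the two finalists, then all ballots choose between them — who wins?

Round 1 first-place votes: Ben 0, Omar 5, Kira 14, Noor 3, Uma 10. Kira and Uma advance.
Runoff: Kira is ranked above Uma on 14 ballots, Uma above Kira on 18.

Uma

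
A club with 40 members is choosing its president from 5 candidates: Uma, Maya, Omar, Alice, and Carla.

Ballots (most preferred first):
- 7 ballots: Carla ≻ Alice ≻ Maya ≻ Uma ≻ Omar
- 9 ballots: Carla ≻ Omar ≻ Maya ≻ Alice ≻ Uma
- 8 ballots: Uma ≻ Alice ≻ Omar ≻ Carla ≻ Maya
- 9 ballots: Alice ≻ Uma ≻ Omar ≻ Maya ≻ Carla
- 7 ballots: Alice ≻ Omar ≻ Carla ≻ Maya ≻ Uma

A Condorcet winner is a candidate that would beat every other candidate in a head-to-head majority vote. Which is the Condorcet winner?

Alice

Alice vs Uma: 32–8
Alice vs Maya: 31–9
Alice vs Omar: 31–9
Alice vs Carla: 24–16
Alice beats every other candidate.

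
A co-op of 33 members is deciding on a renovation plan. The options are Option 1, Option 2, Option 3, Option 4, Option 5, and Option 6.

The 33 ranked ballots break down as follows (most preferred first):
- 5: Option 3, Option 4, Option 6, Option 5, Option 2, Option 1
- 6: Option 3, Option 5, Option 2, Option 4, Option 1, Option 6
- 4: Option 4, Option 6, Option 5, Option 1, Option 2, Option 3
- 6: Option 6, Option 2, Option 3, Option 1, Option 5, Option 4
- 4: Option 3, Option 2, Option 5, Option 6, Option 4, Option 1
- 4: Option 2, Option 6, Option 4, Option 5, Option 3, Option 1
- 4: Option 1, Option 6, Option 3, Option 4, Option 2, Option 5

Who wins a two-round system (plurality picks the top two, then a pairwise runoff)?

Option 6

Round 1 first-place votes: Option 1 4, Option 2 4, Option 3 15, Option 4 4, Option 5 0, Option 6 6. Option 3 and Option 6 advance.
Runoff: Option 3 is ranked above Option 6 on 15 ballots, Option 6 above Option 3 on 18.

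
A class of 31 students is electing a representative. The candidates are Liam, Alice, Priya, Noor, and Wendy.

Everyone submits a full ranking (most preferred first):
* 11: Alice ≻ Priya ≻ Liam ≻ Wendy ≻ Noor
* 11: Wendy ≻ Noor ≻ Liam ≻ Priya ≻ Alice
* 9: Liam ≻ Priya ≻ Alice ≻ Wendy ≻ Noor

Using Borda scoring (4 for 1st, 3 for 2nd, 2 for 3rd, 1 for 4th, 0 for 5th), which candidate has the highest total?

Liam: 11×2 + 11×2 + 9×4 = 80
Alice: 11×4 + 11×0 + 9×2 = 62
Priya: 11×3 + 11×1 + 9×3 = 71
Noor: 11×0 + 11×3 + 9×0 = 33
Wendy: 11×1 + 11×4 + 9×1 = 64

Liam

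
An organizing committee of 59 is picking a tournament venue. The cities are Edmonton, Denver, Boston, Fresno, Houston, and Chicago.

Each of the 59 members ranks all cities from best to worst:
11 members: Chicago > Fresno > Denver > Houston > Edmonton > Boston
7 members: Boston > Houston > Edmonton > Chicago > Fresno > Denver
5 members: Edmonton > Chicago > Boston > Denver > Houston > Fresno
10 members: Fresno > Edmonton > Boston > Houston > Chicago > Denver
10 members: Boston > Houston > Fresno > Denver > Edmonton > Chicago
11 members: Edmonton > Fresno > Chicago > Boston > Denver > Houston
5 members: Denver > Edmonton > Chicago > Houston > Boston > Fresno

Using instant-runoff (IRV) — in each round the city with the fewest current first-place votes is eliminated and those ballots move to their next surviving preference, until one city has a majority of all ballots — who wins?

Edmonton

Round 1: Edmonton 16, Denver 5, Boston 17, Fresno 10, Houston 0, Chicago 11. Houston eliminated.
Round 2: Edmonton 16, Denver 5, Boston 17, Fresno 10, Chicago 11. Denver eliminated.
Round 3: Edmonton 21, Boston 17, Fresno 10, Chicago 11. Fresno eliminated.
Round 4: Edmonton 31, Boston 17, Chicago 11. Edmonton has a majority (≥30).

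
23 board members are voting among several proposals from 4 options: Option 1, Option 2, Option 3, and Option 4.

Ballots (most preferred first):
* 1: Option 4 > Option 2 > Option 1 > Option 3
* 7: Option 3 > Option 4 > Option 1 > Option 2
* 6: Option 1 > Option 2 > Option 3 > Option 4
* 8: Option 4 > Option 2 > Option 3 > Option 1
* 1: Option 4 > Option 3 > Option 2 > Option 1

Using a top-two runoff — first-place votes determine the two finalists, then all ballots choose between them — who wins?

Round 1 first-place votes: Option 1 6, Option 2 0, Option 3 7, Option 4 10. Option 4 and Option 3 advance.
Runoff: Option 4 is ranked above Option 3 on 10 ballots, Option 3 above Option 4 on 13.

Option 3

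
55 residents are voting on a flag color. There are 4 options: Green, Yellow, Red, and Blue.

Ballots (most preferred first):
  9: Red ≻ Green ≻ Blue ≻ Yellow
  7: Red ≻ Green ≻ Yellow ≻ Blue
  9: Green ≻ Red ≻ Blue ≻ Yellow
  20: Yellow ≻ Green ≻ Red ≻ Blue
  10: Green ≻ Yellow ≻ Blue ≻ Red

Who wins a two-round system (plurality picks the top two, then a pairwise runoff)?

Green

Round 1 first-place votes: Green 19, Yellow 20, Red 16, Blue 0. Yellow and Green advance.
Runoff: Yellow is ranked above Green on 20 ballots, Green above Yellow on 35.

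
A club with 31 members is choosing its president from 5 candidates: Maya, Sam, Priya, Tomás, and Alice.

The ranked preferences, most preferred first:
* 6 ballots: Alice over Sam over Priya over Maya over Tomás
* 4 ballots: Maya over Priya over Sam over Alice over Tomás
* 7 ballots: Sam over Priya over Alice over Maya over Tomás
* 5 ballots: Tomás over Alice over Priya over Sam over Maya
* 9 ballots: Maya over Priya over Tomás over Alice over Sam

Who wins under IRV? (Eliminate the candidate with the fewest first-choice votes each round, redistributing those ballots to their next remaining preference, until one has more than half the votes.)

Round 1: Maya 13, Sam 7, Priya 0, Tomás 5, Alice 6. Priya eliminated.
Round 2: Maya 13, Sam 7, Tomás 5, Alice 6. Tomás eliminated.
Round 3: Maya 13, Sam 7, Alice 11. Sam eliminated.
Round 4: Maya 13, Alice 18. Alice has a majority (≥16).

Alice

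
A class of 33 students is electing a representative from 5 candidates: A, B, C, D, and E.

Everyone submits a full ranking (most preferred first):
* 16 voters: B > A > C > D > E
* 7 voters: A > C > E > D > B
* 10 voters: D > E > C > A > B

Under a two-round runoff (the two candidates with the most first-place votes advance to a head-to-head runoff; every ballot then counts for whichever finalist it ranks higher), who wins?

Round 1 first-place votes: A 7, B 16, C 0, D 10, E 0. B and D advance.
Runoff: B is ranked above D on 16 ballots, D above B on 17.

D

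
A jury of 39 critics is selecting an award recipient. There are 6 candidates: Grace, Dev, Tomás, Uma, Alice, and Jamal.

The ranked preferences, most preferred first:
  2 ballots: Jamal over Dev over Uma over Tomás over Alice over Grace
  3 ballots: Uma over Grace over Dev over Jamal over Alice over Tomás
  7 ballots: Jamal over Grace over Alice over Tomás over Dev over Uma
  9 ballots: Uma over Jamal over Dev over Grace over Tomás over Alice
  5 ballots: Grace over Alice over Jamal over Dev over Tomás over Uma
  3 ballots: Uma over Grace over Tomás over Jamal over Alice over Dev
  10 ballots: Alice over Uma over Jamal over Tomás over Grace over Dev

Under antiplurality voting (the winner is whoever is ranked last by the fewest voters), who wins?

Jamal

Last-place votes: Grace 2, Dev 13, Tomás 3, Uma 12, Alice 9, Jamal 0.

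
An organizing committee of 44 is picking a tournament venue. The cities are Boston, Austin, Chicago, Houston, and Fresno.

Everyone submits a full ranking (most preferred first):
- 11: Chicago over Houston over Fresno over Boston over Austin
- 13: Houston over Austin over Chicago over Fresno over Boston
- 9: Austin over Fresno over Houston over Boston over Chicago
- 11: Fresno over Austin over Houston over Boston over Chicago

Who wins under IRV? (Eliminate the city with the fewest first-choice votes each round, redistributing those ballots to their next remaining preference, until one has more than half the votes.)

Houston

Round 1: Boston 0, Austin 9, Chicago 11, Houston 13, Fresno 11. Boston eliminated.
Round 2: Austin 9, Chicago 11, Houston 13, Fresno 11. Austin eliminated.
Round 3: Chicago 11, Houston 13, Fresno 20. Chicago eliminated.
Round 4: Houston 24, Fresno 20. Houston has a majority (≥23).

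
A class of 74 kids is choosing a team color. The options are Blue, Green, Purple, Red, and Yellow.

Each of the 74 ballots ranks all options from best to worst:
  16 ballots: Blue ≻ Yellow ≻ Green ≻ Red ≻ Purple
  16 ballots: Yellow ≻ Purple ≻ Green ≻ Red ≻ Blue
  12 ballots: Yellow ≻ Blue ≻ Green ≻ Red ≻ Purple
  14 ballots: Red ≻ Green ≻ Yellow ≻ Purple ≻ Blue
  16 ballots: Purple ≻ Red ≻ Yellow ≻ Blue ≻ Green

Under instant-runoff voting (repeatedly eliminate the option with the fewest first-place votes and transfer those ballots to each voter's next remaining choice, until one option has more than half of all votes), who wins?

Round 1: Blue 16, Green 0, Purple 16, Red 14, Yellow 28. Green eliminated.
Round 2: Blue 16, Purple 16, Red 14, Yellow 28. Red eliminated.
Round 3: Blue 16, Purple 16, Yellow 42. Yellow has a majority (≥38).

Yellow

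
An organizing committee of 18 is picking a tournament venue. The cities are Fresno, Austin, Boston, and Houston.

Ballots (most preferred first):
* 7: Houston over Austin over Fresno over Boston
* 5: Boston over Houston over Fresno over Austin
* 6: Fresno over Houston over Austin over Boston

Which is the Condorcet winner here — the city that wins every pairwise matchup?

Houston

Houston vs Fresno: 12–6
Houston vs Austin: 18–0
Houston vs Boston: 13–5
Houston beats every other city.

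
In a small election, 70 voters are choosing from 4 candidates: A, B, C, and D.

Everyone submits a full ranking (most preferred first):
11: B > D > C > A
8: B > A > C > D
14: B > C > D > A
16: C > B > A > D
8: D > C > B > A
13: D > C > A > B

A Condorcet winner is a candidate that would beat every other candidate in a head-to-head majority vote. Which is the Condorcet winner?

C vs A: 62–8
C vs B: 37–33
C vs D: 38–32
C beats every other candidate.

C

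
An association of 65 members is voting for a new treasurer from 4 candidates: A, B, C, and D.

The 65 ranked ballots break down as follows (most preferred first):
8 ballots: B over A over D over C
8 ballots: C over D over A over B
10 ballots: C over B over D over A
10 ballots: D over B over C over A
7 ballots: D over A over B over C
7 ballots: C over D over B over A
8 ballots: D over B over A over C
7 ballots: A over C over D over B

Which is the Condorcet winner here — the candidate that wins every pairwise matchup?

D vs A: 50–15
D vs B: 47–18
D vs C: 33–32
D beats every other candidate.

D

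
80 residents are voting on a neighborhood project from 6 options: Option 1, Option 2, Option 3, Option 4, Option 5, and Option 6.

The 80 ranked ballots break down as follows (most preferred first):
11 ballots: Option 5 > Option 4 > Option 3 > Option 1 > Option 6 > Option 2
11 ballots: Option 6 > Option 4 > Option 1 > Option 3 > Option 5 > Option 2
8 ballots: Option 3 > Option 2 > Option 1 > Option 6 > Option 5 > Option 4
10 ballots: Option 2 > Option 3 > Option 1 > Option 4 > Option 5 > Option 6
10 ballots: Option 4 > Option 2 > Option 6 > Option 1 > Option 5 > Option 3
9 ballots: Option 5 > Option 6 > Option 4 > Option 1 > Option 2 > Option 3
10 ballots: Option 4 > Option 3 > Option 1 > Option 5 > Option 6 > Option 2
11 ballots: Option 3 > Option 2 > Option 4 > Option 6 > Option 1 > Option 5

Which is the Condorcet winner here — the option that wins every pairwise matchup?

Option 4

Option 4 vs Option 1: 62–18
Option 4 vs Option 2: 51–29
Option 4 vs Option 3: 51–29
Option 4 vs Option 5: 52–28
Option 4 vs Option 6: 52–28
Option 4 beats every other option.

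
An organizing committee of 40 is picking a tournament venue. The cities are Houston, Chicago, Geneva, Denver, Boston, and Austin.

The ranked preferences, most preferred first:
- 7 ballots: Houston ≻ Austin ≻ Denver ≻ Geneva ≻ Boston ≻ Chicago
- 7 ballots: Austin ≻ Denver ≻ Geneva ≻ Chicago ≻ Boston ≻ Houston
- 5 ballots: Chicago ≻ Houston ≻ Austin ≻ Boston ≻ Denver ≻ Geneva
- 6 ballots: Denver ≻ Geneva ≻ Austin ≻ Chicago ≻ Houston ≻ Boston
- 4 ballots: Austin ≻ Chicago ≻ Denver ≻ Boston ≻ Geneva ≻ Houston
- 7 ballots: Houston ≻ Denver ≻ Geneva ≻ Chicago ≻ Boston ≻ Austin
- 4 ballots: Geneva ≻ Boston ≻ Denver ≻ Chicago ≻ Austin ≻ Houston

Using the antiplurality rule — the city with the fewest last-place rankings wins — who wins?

Last-place votes: Houston 15, Chicago 7, Geneva 5, Denver 0, Boston 6, Austin 7.

Denver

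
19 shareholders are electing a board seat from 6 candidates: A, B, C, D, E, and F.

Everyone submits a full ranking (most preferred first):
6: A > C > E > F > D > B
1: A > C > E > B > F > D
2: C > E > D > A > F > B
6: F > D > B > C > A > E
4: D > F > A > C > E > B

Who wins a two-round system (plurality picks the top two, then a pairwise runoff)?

F

Round 1 first-place votes: A 7, B 0, C 2, D 4, E 0, F 6. A and F advance.
Runoff: A is ranked above F on 9 ballots, F above A on 10.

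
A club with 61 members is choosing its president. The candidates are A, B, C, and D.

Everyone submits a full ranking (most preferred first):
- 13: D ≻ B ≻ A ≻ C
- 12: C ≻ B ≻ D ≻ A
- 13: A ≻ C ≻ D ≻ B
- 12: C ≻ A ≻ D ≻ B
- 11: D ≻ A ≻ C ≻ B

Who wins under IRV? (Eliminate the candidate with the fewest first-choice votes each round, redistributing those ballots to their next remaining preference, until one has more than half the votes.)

C

Round 1: A 13, B 0, C 24, D 24. B eliminated.
Round 2: A 13, C 24, D 24. A eliminated.
Round 3: C 37, D 24. C has a majority (≥31).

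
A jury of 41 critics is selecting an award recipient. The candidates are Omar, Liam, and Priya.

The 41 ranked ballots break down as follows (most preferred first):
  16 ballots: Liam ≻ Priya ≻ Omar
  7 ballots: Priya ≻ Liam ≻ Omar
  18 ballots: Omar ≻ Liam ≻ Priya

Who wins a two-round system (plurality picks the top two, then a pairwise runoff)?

Liam

Round 1 first-place votes: Omar 18, Liam 16, Priya 7. Omar and Liam advance.
Runoff: Omar is ranked above Liam on 18 ballots, Liam above Omar on 23.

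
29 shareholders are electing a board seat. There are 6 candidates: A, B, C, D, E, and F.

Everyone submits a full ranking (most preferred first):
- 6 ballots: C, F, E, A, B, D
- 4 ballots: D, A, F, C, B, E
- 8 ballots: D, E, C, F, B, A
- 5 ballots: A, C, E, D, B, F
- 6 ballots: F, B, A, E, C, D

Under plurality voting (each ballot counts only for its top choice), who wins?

D

First-place votes: A 5, B 0, C 6, D 12, E 0, F 6.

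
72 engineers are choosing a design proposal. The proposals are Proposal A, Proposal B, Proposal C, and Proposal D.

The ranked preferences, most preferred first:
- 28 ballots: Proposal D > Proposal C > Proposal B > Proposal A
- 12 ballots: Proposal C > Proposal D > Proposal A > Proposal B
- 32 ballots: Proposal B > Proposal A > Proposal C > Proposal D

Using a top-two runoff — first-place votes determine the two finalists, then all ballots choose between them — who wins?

Proposal D

Round 1 first-place votes: Proposal A 0, Proposal B 32, Proposal C 12, Proposal D 28. Proposal B and Proposal D advance.
Runoff: Proposal B is ranked above Proposal D on 32 ballots, Proposal D above Proposal B on 40.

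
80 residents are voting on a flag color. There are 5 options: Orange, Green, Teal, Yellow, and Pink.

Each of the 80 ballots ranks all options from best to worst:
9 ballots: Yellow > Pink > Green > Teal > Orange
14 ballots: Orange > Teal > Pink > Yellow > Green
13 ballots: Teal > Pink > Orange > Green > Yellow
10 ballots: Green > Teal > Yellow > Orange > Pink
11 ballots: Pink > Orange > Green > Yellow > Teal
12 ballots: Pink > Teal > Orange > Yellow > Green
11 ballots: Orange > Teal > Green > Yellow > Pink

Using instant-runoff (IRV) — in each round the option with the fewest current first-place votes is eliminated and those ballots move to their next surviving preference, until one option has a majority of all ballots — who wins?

Pink

Round 1: Orange 25, Green 10, Teal 13, Yellow 9, Pink 23. Yellow eliminated.
Round 2: Orange 25, Green 10, Teal 13, Pink 32. Green eliminated.
Round 3: Orange 25, Teal 23, Pink 32. Teal eliminated.
Round 4: Orange 35, Pink 45. Pink has a majority (≥41).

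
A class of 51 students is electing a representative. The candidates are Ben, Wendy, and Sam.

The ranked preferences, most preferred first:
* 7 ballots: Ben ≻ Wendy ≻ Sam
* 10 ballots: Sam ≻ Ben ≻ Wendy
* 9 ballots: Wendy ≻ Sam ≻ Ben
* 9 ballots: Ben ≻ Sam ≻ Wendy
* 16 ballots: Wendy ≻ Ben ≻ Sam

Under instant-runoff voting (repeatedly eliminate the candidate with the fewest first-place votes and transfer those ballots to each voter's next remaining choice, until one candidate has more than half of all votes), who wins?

Round 1: Ben 16, Wendy 25, Sam 10. Sam eliminated.
Round 2: Ben 26, Wendy 25. Ben has a majority (≥26).

Ben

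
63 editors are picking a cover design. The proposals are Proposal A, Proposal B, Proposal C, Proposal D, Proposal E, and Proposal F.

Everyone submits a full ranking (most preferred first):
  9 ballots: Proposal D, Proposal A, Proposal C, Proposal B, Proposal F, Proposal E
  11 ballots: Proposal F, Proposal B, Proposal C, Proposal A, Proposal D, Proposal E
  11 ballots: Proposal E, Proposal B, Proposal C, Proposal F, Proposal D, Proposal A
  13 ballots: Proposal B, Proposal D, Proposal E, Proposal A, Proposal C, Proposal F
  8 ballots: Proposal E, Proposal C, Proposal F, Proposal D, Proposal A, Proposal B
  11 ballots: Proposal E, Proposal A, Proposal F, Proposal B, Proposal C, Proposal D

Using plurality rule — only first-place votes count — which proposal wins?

First-place votes: Proposal A 0, Proposal B 13, Proposal C 0, Proposal D 9, Proposal E 30, Proposal F 11.

Proposal E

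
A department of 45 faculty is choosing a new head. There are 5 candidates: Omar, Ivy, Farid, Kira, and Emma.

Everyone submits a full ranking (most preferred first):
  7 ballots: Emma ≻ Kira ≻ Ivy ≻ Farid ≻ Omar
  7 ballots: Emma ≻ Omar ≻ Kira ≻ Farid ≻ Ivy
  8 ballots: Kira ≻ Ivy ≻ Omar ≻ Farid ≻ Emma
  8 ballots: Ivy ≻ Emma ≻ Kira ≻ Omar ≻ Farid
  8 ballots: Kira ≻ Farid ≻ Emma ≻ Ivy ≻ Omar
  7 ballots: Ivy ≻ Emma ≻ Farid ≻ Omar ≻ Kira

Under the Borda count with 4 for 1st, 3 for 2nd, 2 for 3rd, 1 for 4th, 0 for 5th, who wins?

Omar: 7×0 + 7×3 + 8×2 + 8×1 + 8×0 + 7×1 = 52
Ivy: 7×2 + 7×0 + 8×3 + 8×4 + 8×1 + 7×4 = 106
Farid: 7×1 + 7×1 + 8×1 + 8×0 + 8×3 + 7×2 = 60
Kira: 7×3 + 7×2 + 8×4 + 8×2 + 8×4 + 7×0 = 115
Emma: 7×4 + 7×4 + 8×0 + 8×3 + 8×2 + 7×3 = 117

Emma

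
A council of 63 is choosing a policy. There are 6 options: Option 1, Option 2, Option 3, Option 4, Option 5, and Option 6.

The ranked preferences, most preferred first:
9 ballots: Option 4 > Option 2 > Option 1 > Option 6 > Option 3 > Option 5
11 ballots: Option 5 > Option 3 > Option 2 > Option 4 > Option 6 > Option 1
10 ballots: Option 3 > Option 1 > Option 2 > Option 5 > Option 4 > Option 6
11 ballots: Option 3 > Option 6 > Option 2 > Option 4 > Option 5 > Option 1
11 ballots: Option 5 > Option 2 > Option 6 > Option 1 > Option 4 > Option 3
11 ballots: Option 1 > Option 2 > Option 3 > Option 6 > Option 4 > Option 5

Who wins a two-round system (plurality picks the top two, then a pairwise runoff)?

Round 1 first-place votes: Option 1 11, Option 2 0, Option 3 21, Option 4 9, Option 5 22, Option 6 0. Option 5 and Option 3 advance.
Runoff: Option 5 is ranked above Option 3 on 22 ballots, Option 3 above Option 5 on 41.

Option 3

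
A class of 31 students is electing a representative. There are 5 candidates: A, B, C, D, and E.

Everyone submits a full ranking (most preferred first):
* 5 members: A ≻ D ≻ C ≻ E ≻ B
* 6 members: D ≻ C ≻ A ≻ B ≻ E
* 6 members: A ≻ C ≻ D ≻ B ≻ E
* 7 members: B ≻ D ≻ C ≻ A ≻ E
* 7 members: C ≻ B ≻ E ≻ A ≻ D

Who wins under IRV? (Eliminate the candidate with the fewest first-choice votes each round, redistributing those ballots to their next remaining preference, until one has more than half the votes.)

C

Round 1: A 11, B 7, C 7, D 6, E 0. E eliminated.
Round 2: A 11, B 7, C 7, D 6. D eliminated.
Round 3: A 11, B 7, C 13. B eliminated.
Round 4: A 11, C 20. C has a majority (≥16).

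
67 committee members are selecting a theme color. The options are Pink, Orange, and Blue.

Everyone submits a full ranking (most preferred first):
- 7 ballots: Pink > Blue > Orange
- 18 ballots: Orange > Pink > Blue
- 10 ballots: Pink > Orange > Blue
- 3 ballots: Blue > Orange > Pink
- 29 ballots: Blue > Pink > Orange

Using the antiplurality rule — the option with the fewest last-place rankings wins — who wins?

Pink

Last-place votes: Pink 3, Orange 36, Blue 28.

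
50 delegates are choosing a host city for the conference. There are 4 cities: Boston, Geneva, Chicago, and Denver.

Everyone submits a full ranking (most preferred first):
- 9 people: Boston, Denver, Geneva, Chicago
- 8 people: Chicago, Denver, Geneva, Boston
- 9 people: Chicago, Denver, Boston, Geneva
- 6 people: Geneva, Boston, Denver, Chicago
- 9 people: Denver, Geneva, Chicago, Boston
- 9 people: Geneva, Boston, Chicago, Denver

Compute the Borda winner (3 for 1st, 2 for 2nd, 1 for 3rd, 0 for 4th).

Denver

Boston: 9×3 + 8×0 + 9×1 + 6×2 + 9×0 + 9×2 = 66
Geneva: 9×1 + 8×1 + 9×0 + 6×3 + 9×2 + 9×3 = 80
Chicago: 9×0 + 8×3 + 9×3 + 6×0 + 9×1 + 9×1 = 69
Denver: 9×2 + 8×2 + 9×2 + 6×1 + 9×3 + 9×0 = 85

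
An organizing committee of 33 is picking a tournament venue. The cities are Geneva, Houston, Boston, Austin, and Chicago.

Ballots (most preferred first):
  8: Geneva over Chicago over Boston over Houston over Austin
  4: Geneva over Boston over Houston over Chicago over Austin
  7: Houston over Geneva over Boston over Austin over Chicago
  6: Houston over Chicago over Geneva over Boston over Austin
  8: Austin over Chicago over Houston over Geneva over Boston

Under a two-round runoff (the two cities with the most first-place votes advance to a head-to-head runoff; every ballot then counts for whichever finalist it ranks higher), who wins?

Round 1 first-place votes: Geneva 12, Houston 13, Boston 0, Austin 8, Chicago 0. Houston and Geneva advance.
Runoff: Houston is ranked above Geneva on 21 ballots, Geneva above Houston on 12.

Houston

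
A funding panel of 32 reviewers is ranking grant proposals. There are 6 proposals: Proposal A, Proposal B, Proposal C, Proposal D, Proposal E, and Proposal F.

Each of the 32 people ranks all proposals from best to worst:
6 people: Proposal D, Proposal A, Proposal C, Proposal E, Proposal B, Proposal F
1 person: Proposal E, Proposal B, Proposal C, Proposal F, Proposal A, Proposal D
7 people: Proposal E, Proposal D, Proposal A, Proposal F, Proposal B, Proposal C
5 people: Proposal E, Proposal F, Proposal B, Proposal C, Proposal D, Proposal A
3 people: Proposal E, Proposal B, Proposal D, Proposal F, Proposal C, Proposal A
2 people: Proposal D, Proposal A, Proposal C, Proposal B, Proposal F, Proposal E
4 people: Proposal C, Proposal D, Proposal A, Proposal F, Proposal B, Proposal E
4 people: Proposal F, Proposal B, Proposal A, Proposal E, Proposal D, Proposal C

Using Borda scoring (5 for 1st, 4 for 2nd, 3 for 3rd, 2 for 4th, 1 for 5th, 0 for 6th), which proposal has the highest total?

Proposal D

Proposal A: 6×4 + 1×1 + 7×3 + 5×0 + 3×0 + 2×4 + 4×3 + 4×3 = 78
Proposal B: 6×1 + 1×4 + 7×1 + 5×3 + 3×4 + 2×2 + 4×1 + 4×4 = 68
Proposal C: 6×3 + 1×3 + 7×0 + 5×2 + 3×1 + 2×3 + 4×5 + 4×0 = 60
Proposal D: 6×5 + 1×0 + 7×4 + 5×1 + 3×3 + 2×5 + 4×4 + 4×1 = 102
Proposal E: 6×2 + 1×5 + 7×5 + 5×5 + 3×5 + 2×0 + 4×0 + 4×2 = 100
Proposal F: 6×0 + 1×2 + 7×2 + 5×4 + 3×2 + 2×1 + 4×2 + 4×5 = 72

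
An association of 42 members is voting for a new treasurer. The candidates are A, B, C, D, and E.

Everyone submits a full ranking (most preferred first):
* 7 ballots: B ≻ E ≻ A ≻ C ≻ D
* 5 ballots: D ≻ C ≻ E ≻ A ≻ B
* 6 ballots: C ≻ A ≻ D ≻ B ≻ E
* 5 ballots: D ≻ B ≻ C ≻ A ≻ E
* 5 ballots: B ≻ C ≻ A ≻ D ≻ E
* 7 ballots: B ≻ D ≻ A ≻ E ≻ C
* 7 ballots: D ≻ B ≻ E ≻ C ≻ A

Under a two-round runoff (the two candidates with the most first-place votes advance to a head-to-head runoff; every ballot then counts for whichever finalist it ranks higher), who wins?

D

Round 1 first-place votes: A 0, B 19, C 6, D 17, E 0. B and D advance.
Runoff: B is ranked above D on 19 ballots, D above B on 23.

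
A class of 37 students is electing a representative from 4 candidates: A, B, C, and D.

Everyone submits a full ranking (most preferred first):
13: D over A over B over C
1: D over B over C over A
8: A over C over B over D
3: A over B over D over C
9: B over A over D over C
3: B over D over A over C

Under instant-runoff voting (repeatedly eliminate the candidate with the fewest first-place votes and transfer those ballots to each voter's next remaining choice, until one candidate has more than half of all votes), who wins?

Round 1: A 11, B 12, C 0, D 14. C eliminated.
Round 2: A 11, B 12, D 14. A eliminated.
Round 3: B 23, D 14. B has a majority (≥19).

B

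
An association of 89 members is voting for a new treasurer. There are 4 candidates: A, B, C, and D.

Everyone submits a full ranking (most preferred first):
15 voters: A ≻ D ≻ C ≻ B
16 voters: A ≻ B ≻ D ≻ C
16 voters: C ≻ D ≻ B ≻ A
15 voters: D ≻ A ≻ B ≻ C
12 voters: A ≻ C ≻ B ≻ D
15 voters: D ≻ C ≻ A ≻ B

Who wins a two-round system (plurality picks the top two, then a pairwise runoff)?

Round 1 first-place votes: A 43, B 0, C 16, D 30. A and D advance.
Runoff: A is ranked above D on 43 ballots, D above A on 46.

D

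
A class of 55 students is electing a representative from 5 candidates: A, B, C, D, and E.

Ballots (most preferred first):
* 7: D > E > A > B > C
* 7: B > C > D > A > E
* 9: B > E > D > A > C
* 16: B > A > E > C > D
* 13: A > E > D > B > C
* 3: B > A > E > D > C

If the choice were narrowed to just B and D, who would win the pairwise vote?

B is ranked above D on 35 ballots; D above B on 20.

B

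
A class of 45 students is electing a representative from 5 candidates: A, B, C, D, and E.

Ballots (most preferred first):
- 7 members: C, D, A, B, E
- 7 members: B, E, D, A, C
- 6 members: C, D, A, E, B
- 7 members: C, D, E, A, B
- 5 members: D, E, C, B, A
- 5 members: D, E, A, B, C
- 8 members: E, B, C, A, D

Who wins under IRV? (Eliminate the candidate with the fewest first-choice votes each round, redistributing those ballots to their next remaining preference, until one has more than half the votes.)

E

Round 1: A 0, B 7, C 20, D 10, E 8. A eliminated.
Round 2: B 7, C 20, D 10, E 8. B eliminated.
Round 3: C 20, D 10, E 15. D eliminated.
Round 4: C 20, E 25. E has a majority (≥23).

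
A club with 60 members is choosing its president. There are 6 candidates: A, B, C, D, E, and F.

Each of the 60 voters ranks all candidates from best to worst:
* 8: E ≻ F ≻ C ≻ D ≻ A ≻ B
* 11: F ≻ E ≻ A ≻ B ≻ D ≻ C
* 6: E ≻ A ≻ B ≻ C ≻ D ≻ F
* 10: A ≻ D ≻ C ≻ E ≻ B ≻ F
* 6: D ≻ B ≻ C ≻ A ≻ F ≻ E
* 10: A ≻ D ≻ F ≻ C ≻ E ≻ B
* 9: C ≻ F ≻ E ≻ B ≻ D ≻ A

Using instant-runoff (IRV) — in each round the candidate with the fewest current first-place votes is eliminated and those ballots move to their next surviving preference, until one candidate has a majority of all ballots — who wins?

Round 1: A 20, B 0, C 9, D 6, E 14, F 11. B eliminated.
Round 2: A 20, C 9, D 6, E 14, F 11. D eliminated.
Round 3: A 20, C 15, E 14, F 11. F eliminated.
Round 4: A 20, C 15, E 25. C eliminated.
Round 5: A 26, E 34. E has a majority (≥31).

E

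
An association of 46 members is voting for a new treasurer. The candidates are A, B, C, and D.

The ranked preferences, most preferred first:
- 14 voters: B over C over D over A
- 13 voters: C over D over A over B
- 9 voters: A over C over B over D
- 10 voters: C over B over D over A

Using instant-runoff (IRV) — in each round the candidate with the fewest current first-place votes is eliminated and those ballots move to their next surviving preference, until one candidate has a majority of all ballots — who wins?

C

Round 1: A 9, B 14, C 23, D 0. D eliminated.
Round 2: A 9, B 14, C 23. A eliminated.
Round 3: B 14, C 32. C has a majority (≥24).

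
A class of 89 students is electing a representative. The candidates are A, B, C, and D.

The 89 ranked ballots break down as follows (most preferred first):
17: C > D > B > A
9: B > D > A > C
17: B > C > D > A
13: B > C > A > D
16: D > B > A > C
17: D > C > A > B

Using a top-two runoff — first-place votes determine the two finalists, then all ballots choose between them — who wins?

D

Round 1 first-place votes: A 0, B 39, C 17, D 33. B and D advance.
Runoff: B is ranked above D on 39 ballots, D above B on 50.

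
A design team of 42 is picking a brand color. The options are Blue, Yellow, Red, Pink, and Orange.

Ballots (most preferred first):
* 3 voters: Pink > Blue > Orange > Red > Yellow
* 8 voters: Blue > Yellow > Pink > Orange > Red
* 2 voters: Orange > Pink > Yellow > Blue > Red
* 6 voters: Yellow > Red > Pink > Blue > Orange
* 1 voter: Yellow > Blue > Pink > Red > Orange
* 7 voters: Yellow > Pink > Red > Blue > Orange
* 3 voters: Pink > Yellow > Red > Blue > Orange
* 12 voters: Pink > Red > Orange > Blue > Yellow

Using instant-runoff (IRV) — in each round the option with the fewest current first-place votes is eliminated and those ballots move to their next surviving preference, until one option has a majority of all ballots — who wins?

Yellow

Round 1: Blue 8, Yellow 14, Red 0, Pink 18, Orange 2. Red eliminated.
Round 2: Blue 8, Yellow 14, Pink 18, Orange 2. Orange eliminated.
Round 3: Blue 8, Yellow 14, Pink 20. Blue eliminated.
Round 4: Yellow 22, Pink 20. Yellow has a majority (≥22).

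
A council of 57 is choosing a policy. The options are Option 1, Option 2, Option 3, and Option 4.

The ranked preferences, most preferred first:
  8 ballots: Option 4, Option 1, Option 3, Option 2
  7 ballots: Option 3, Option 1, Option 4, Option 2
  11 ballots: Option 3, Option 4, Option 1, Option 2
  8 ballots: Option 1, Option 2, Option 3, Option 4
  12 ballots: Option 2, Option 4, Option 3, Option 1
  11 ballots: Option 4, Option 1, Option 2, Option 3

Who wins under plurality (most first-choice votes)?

First-place votes: Option 1 8, Option 2 12, Option 3 18, Option 4 19.

Option 4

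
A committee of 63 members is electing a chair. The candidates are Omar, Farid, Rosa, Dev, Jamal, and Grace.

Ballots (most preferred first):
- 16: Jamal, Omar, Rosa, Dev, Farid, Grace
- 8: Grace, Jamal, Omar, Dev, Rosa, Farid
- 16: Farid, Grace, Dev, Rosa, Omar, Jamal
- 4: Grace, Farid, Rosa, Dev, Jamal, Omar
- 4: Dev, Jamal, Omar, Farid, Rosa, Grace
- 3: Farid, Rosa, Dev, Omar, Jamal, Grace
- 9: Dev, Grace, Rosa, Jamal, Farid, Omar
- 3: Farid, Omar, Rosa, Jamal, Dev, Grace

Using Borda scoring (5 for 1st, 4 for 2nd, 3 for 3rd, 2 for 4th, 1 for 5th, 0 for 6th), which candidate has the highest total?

Omar: 16×4 + 8×3 + 16×1 + 4×0 + 4×3 + 3×2 + 9×0 + 3×4 = 134
Farid: 16×1 + 8×0 + 16×5 + 4×4 + 4×2 + 3×5 + 9×1 + 3×5 = 159
Rosa: 16×3 + 8×1 + 16×2 + 4×3 + 4×1 + 3×4 + 9×3 + 3×3 = 152
Dev: 16×2 + 8×2 + 16×3 + 4×2 + 4×5 + 3×3 + 9×5 + 3×1 = 181
Jamal: 16×5 + 8×4 + 16×0 + 4×1 + 4×4 + 3×1 + 9×2 + 3×2 = 159
Grace: 16×0 + 8×5 + 16×4 + 4×5 + 4×0 + 3×0 + 9×4 + 3×0 = 160

Dev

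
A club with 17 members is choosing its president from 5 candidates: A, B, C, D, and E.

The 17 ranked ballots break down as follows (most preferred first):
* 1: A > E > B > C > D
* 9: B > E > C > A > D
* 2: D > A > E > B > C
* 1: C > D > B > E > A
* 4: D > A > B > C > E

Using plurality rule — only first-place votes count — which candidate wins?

First-place votes: A 1, B 9, C 1, D 6, E 0.

B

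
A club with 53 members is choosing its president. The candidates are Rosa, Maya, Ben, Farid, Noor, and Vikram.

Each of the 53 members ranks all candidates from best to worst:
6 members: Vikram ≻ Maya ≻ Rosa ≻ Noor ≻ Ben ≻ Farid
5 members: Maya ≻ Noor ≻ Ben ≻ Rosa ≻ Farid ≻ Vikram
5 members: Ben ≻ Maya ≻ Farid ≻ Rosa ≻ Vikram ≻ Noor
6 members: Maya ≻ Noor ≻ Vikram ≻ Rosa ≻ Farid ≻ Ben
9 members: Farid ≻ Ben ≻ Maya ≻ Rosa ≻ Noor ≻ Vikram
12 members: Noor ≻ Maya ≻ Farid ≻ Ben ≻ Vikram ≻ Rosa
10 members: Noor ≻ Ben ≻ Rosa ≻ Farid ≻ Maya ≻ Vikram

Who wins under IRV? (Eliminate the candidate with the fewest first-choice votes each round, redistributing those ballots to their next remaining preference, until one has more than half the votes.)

Maya

Round 1: Rosa 0, Maya 11, Ben 5, Farid 9, Noor 22, Vikram 6. Rosa eliminated.
Round 2: Maya 11, Ben 5, Farid 9, Noor 22, Vikram 6. Ben eliminated.
Round 3: Maya 16, Farid 9, Noor 22, Vikram 6. Vikram eliminated.
Round 4: Maya 22, Farid 9, Noor 22. Farid eliminated.
Round 5: Maya 31, Noor 22. Maya has a majority (≥27).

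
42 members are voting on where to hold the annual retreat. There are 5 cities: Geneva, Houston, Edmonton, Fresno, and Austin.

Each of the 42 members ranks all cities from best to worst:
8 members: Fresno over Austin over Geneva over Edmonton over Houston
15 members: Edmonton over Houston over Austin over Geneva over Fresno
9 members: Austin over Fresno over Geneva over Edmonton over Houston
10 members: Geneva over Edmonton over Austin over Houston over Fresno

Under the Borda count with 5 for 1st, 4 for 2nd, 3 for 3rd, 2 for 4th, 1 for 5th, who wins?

Austin

Geneva: 8×3 + 15×2 + 9×3 + 10×5 = 131
Houston: 8×1 + 15×4 + 9×1 + 10×2 = 97
Edmonton: 8×2 + 15×5 + 9×2 + 10×4 = 149
Fresno: 8×5 + 15×1 + 9×4 + 10×1 = 101
Austin: 8×4 + 15×3 + 9×5 + 10×3 = 152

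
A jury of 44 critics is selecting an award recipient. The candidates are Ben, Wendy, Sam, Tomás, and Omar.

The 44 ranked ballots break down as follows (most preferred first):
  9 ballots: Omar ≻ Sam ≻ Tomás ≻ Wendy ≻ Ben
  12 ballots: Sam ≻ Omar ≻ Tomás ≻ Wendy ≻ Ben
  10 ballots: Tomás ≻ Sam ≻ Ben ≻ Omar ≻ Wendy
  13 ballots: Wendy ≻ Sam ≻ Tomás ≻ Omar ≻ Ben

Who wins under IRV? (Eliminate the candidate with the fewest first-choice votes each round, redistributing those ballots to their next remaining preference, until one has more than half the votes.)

Round 1: Ben 0, Wendy 13, Sam 12, Tomás 10, Omar 9. Ben eliminated.
Round 2: Wendy 13, Sam 12, Tomás 10, Omar 9. Omar eliminated.
Round 3: Wendy 13, Sam 21, Tomás 10. Tomás eliminated.
Round 4: Wendy 13, Sam 31. Sam has a majority (≥23).

Sam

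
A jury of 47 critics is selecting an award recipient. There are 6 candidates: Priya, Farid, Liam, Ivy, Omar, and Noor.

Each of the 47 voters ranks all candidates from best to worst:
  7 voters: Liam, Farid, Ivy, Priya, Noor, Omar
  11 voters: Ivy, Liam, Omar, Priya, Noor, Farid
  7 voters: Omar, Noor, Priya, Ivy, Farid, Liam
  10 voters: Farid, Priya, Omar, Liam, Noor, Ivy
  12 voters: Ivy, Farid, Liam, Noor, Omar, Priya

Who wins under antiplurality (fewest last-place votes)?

Noor

Last-place votes: Priya 12, Farid 11, Liam 7, Ivy 10, Omar 7, Noor 0.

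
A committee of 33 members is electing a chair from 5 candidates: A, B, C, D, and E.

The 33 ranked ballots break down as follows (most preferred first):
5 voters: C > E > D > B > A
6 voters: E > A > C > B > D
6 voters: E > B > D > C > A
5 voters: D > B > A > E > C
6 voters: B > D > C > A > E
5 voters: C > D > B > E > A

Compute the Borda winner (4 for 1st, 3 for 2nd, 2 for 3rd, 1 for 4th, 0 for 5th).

A: 5×0 + 6×3 + 6×0 + 5×2 + 6×1 + 5×0 = 34
B: 5×1 + 6×1 + 6×3 + 5×3 + 6×4 + 5×2 = 78
C: 5×4 + 6×2 + 6×1 + 5×0 + 6×2 + 5×4 = 70
D: 5×2 + 6×0 + 6×2 + 5×4 + 6×3 + 5×3 = 75
E: 5×3 + 6×4 + 6×4 + 5×1 + 6×0 + 5×1 = 73

B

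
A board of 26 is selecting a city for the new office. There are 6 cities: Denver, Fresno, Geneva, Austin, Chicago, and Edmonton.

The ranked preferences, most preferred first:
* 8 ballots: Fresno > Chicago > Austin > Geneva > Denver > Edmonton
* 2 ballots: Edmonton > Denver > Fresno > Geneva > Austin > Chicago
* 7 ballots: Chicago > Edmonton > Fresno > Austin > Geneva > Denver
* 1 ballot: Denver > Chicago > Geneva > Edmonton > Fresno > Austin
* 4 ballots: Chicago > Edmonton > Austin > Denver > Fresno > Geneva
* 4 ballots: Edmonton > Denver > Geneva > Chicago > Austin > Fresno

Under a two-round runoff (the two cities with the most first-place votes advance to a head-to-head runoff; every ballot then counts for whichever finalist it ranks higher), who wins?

Chicago

Round 1 first-place votes: Denver 1, Fresno 8, Geneva 0, Austin 0, Chicago 11, Edmonton 6. Chicago and Fresno advance.
Runoff: Chicago is ranked above Fresno on 16 ballots, Fresno above Chicago on 10.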